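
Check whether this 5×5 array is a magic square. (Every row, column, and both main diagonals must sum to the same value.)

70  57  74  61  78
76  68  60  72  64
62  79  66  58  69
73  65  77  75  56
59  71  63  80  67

Row 1: 70 + 57 + 74 + 61 + 78 = 340.
Row 2: 76 + 68 + 60 + 72 + 64 = 340.
Row 3: 62 + 79 + 66 + 58 + 69 = 334.
Row 4: 73 + 65 + 77 + 75 + 56 = 346.
Row 5: 59 + 71 + 63 + 80 + 67 = 340.
Column 1: 70 + 76 + 62 + 73 + 59 = 340.
Column 2: 57 + 68 + 79 + 65 + 71 = 340.
Column 3: 74 + 60 + 66 + 77 + 63 = 340.
Column 4: 61 + 72 + 58 + 75 + 80 = 346.
Column 5: 78 + 64 + 69 + 56 + 67 = 334.
Main diagonal: 70 + 68 + 66 + 75 + 67 = 346.
Anti-diagonal: 78 + 72 + 66 + 65 + 59 = 340.

No — main diagonal sums to 346 but column 1 sums to 340.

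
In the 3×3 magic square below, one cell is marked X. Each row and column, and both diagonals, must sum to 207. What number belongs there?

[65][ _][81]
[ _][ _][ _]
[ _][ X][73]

77

Row 1: 65 + 81 + ? = 207, so (1,2) = 61.
Column 3 needs 207; the known cells sum to 154, so (2,3) = 53.
Main diagonal: 65 + 73 + ? = 207, so (2,2) = 69.
Anti-diagonal needs 207; the known cells sum to 150, so (3,1) = 57.
The remaining cell in row 2 is (2,1) = 207 − 122 = 85.
From row 3, 207 − (57 + 73) gives (3,2) = 77.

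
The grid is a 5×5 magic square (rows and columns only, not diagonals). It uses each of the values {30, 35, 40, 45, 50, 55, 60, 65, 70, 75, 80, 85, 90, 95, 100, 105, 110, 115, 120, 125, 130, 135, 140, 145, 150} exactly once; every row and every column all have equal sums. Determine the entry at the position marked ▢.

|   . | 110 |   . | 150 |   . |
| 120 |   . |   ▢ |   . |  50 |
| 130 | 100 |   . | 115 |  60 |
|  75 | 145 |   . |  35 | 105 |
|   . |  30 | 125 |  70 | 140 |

The 25 entries sum to 2250, so each line sums to 2250/5 = 450.
From row 3, 450 − (130 + 100 + 115 + 60) gives (3,3) = 45.
The remaining cell in row 4 is (4,3) = 450 − 360 = 90.
Using row 5: 30 + 125 + 70 + 140 + ? → (5,1) = 450 − 365 = 85.
Column 1 must total 450; the given cells sum to 410, so (1,1) = 40.
From column 2, 450 − (110 + 100 + 145 + 30) gives (2,2) = 65.
From column 4, 450 − (150 + 115 + 35 + 70) gives (2,4) = 80.
Using column 5: 50 + 60 + 105 + 140 + ? → (1,5) = 450 − 355 = 95.
Using row 1: 40 + 110 + 150 + 95 + ? → (1,3) = 450 − 395 = 55.
The remaining cell in row 2 is (2,3) = 450 − 315 = 135.

135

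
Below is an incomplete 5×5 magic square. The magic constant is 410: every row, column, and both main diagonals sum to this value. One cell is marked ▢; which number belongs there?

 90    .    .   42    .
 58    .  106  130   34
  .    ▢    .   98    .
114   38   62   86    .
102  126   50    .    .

Row 2 must total 410; the given cells sum to 328, so (2,2) = 82.
Using row 4: 114 + 38 + 62 + 86 + ? → (4,5) = 410 − 300 = 110.
Column 1 must total 410; the given cells sum to 364, so (3,1) = 46.
From column 4, 410 − (42 + 130 + 98 + 86) gives (5,4) = 54.
From row 5, 410 − (102 + 126 + 50 + 54) gives (5,5) = 78.
From main diagonal, 410 − (90 + 82 + 86 + 78) gives (3,3) = 74.
The remaining cell in anti-diagonal is (1,5) = 410 − 344 = 66.
Column 3 must total 410; the given cells sum to 292, so (1,3) = 118.
From column 5, 410 − (66 + 34 + 110 + 78) gives (3,5) = 122.
The remaining cell in row 1 is (1,2) = 410 − 316 = 94.
Using row 3: 46 + 74 + 98 + 122 + ? → (3,2) = 410 − 340 = 70.

70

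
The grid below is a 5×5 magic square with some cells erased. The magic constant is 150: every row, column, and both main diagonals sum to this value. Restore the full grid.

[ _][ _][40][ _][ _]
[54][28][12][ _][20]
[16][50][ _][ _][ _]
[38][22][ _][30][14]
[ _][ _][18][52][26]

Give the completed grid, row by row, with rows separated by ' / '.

Using row 2: 54 + 28 + 12 + 20 + ? → (2,4) = 150 − 114 = 36.
Row 4: 38 + 22 + 30 + 14 + ? = 150, so (4,3) = 46.
Column 3 must total 150; the given cells sum to 116, so (3,3) = 34.
Main diagonal: 28 + 34 + 30 + 26 + ? = 150, so (1,1) = 32.
Column 1 must total 150; the given cells sum to 140, so (5,1) = 10.
Anti-diagonal needs 150; the known cells sum to 102, so (1,5) = 48.
The remaining cell in row 5 is (5,2) = 150 − 106 = 44.
Column 2: 28 + 50 + 22 + 44 + ? = 150, so (1,2) = 6.
Using column 5: 48 + 20 + 14 + 26 + ? → (3,5) = 150 − 108 = 42.
Row 1 must total 150; the given cells sum to 126, so (1,4) = 24.
Row 3 must total 150; the given cells sum to 142, so (3,4) = 8.

32 6 40 24 48 / 54 28 12 36 20 / 16 50 34 8 42 / 38 22 46 30 14 / 10 44 18 52 26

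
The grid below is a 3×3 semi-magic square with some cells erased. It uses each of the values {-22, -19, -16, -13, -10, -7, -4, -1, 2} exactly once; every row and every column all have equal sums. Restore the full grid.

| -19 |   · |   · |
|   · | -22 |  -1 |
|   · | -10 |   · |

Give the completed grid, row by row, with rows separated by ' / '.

-19 2 -13 / -7 -22 -1 / -4 -10 -16

The 9 entries sum to -90, so each line sums to -90/3 = -30.
Row 2 must total -30; the given cells sum to -23, so (2,1) = -7.
Column 1 must total -30; the given cells sum to -26, so (3,1) = -4.
Column 2 needs -30; the known cells sum to -32, so (1,2) = 2.
Row 1: -19 + 2 + ? = -30, so (1,3) = -13.
From row 3, -30 − (-4 + (-10)) gives (3,3) = -16.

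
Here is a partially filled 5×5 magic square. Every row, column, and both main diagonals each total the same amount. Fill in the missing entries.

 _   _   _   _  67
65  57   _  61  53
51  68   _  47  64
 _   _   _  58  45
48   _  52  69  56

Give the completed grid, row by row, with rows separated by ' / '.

Column 5 is already complete: 67 + 53 + 64 + 45 + 56 = 285, so that is the magic constant.
Row 2 needs 285; the known cells sum to 236, so (2,3) = 49.
Using row 3: 51 + 68 + 47 + 64 + ? → (3,3) = 285 − 230 = 55.
Row 5 must total 285; the given cells sum to 225, so (5,2) = 60.
Column 4 needs 285; the known cells sum to 235, so (1,4) = 50.
From main diagonal, 285 − (57 + 55 + 58 + 56) gives (1,1) = 59.
The remaining cell in anti-diagonal is (4,2) = 285 − 231 = 54.
The remaining cell in column 1 is (4,1) = 285 − 223 = 62.
Column 2 must total 285; the given cells sum to 239, so (1,2) = 46.
Using row 1: 59 + 46 + 50 + 67 + ? → (1,3) = 285 − 222 = 63.
From row 4, 285 − (62 + 54 + 58 + 45) gives (4,3) = 66.

59 46 63 50 67 / 65 57 49 61 53 / 51 68 55 47 64 / 62 54 66 58 45 / 48 60 52 69 56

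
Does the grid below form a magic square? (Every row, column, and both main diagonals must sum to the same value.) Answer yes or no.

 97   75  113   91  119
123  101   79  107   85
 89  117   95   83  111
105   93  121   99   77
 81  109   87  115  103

Yes

Row 1: 97 + 75 + 113 + 91 + 119 = 495.
Row 2: 123 + 101 + 79 + 107 + 85 = 495.
Row 3: 89 + 117 + 95 + 83 + 111 = 495.
Row 4: 105 + 93 + 121 + 99 + 77 = 495.
Row 5: 81 + 109 + 87 + 115 + 103 = 495.
Column 1: 97 + 123 + 89 + 105 + 81 = 495.
Column 2: 75 + 101 + 117 + 93 + 109 = 495.
Column 3: 113 + 79 + 95 + 121 + 87 = 495.
Column 4: 91 + 107 + 83 + 99 + 115 = 495.
Column 5: 119 + 85 + 111 + 77 + 103 = 495.
Main diagonal: 97 + 101 + 95 + 99 + 103 = 495.
Anti-diagonal: 119 + 107 + 95 + 93 + 81 = 495.
All lines sum to 495.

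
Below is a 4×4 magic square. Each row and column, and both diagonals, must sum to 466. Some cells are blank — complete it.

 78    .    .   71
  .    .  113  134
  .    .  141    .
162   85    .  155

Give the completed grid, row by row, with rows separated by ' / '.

78 169 148 71 / 127 92 113 134 / 99 120 141 106 / 162 85 64 155

The remaining cell in row 4 is (4,3) = 466 − 402 = 64.
Column 3 needs 466; the known cells sum to 318, so (1,3) = 148.
Column 4 needs 466; the known cells sum to 360, so (3,4) = 106.
From main diagonal, 466 − (78 + 141 + 155) gives (2,2) = 92.
Using anti-diagonal: 71 + 113 + 162 + ? → (3,2) = 466 − 346 = 120.
The remaining cell in row 1 is (1,2) = 466 − 297 = 169.
Row 2: 92 + 113 + 134 + ? = 466, so (2,1) = 127.
The remaining cell in row 3 is (3,1) = 466 − 367 = 99.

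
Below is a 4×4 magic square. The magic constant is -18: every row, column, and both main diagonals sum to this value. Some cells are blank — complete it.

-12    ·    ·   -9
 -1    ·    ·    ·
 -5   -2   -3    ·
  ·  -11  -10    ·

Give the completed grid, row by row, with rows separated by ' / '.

The remaining cell in row 3 is (3,4) = -18 − (-10) = -8.
Column 1 must total -18; the given cells sum to -18, so (4,1) = 0.
Using anti-diagonal: -9 + (-2) + 0 + ? → (2,3) = -18 − (-11) = -7.
Row 4 needs -18; the known cells sum to -21, so (4,4) = 3.
Column 3: -7 + (-3) + (-10) + ? = -18, so (1,3) = 2.
Column 4: -9 + (-8) + 3 + ? = -18, so (2,4) = -4.
Using main diagonal: -12 + (-3) + 3 + ? → (2,2) = -18 − (-12) = -6.
Using row 1: -12 + 2 + (-9) + ? → (1,2) = -18 − (-19) = 1.

-12 1 2 -9 / -1 -6 -7 -4 / -5 -2 -3 -8 / 0 -11 -10 3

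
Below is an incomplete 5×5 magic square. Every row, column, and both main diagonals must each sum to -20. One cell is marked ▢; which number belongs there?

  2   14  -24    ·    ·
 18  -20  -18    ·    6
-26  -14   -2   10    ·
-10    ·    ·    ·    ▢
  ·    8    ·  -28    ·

The remaining cell in row 2 is (2,4) = -20 − (-14) = -6.
Row 3 needs -20; the known cells sum to -32, so (3,5) = 12.
Column 1 must total -20; the given cells sum to -16, so (5,1) = -4.
Column 2: 14 + (-20) + (-14) + 8 + ? = -20, so (4,2) = -8.
From anti-diagonal, -20 − (-6 + (-2) + (-8) + (-4)) gives (1,5) = 0.
Using row 1: 2 + 14 + (-24) + 0 + ? → (1,4) = -20 − (-8) = -12.
The remaining cell in column 4 is (4,4) = -20 − (-36) = 16.
Main diagonal needs -20; the known cells sum to -4, so (5,5) = -16.
Row 5 must total -20; the given cells sum to -40, so (5,3) = 20.
Using column 3: -24 + (-18) + (-2) + 20 + ? → (4,3) = -20 − (-24) = 4.
The remaining cell in column 5 is (4,5) = -20 − 2 = -22.

-22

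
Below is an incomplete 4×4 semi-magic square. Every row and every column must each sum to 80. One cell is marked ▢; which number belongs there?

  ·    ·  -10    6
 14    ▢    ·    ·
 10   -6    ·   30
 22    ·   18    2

The remaining cell in row 3 is (3,3) = 80 − 34 = 46.
From row 4, 80 − (22 + 18 + 2) gives (4,2) = 38.
Using column 1: 14 + 10 + 22 + ? → (1,1) = 80 − 46 = 34.
Using column 3: -10 + 46 + 18 + ? → (2,3) = 80 − 54 = 26.
Column 4: 6 + 30 + 2 + ? = 80, so (2,4) = 42.
The remaining cell in row 1 is (1,2) = 80 − 30 = 50.
Row 2 needs 80; the known cells sum to 82, so (2,2) = -2.

-2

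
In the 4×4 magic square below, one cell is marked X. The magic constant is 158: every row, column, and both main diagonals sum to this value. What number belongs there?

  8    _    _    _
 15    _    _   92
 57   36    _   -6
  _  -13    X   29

The remaining cell in row 3 is (3,3) = 158 − 87 = 71.
Column 1: 8 + 15 + 57 + ? = 158, so (4,1) = 78.
The remaining cell in column 4 is (1,4) = 158 − 115 = 43.
Main diagonal needs 158; the known cells sum to 108, so (2,2) = 50.
Anti-diagonal: 43 + 36 + 78 + ? = 158, so (2,3) = 1.
From row 4, 158 − (78 + (-13) + 29) gives (4,3) = 64.

64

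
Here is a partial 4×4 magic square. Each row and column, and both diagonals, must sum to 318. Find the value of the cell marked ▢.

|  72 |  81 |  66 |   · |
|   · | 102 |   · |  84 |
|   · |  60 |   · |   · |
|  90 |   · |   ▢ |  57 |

Using row 1: 72 + 81 + 66 + ? → (1,4) = 318 − 219 = 99.
Using column 2: 81 + 102 + 60 + ? → (4,2) = 318 − 243 = 75.
Column 4 needs 318; the known cells sum to 240, so (3,4) = 78.
Main diagonal needs 318; the known cells sum to 231, so (3,3) = 87.
Anti-diagonal needs 318; the known cells sum to 249, so (2,3) = 69.
Row 2 needs 318; the known cells sum to 255, so (2,1) = 63.
Row 3 must total 318; the given cells sum to 225, so (3,1) = 93.
Row 4 needs 318; the known cells sum to 222, so (4,3) = 96.

96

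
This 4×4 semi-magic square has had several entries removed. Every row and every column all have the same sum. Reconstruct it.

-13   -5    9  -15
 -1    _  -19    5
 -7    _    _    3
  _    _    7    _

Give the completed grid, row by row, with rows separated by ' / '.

-13 -5 9 -15 / -1 -9 -19 5 / -7 1 -21 3 / -3 -11 7 -17

Row 1 is already complete: -13 + -5 + 9 + -15 = -24, so that is the magic constant.
The remaining cell in row 2 is (2,2) = -24 − (-15) = -9.
Column 1: -13 + (-1) + (-7) + ? = -24, so (4,1) = -3.
Using column 3: 9 + (-19) + 7 + ? → (3,3) = -24 − (-3) = -21.
Column 4 must total -24; the given cells sum to -7, so (4,4) = -17.
From row 3, -24 − (-7 + (-21) + 3) gives (3,2) = 1.
Row 4: -3 + 7 + (-17) + ? = -24, so (4,2) = -11.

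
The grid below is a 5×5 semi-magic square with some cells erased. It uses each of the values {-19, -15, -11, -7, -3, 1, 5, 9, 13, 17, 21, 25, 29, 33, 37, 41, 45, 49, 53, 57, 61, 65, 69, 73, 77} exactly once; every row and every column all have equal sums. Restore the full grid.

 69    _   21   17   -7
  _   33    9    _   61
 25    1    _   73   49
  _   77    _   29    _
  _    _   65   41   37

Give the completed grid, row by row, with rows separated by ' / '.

The 25 entries sum to 725, so each line sums to 725/5 = 145.
The remaining cell in row 1 is (1,2) = 145 − 100 = 45.
The remaining cell in row 3 is (3,3) = 145 − 148 = -3.
Column 2 must total 145; the given cells sum to 156, so (5,2) = -11.
Using column 3: 21 + 9 + (-3) + 65 + ? → (4,3) = 145 − 92 = 53.
Column 4: 17 + 73 + 29 + 41 + ? = 145, so (2,4) = -15.
The remaining cell in column 5 is (4,5) = 145 − 140 = 5.
Row 2 must total 145; the given cells sum to 88, so (2,1) = 57.
Row 4 needs 145; the known cells sum to 164, so (4,1) = -19.
Using row 5: -11 + 65 + 41 + 37 + ? → (5,1) = 145 − 132 = 13.

69 45 21 17 -7 / 57 33 9 -15 61 / 25 1 -3 73 49 / -19 77 53 29 5 / 13 -11 65 41 37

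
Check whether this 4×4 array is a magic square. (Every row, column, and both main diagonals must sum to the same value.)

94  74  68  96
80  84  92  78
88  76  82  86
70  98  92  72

Row 1: 94 + 74 + 68 + 96 = 332.
Row 2: 80 + 84 + 92 + 78 = 334.
Row 3: 88 + 76 + 82 + 86 = 332.
Row 4: 70 + 98 + 92 + 72 = 332.
Column 1: 94 + 80 + 88 + 70 = 332.
Column 2: 74 + 84 + 76 + 98 = 332.
Column 3: 68 + 92 + 82 + 92 = 334.
Column 4: 96 + 78 + 86 + 72 = 332.
Main diagonal: 94 + 84 + 82 + 72 = 332.
Anti-diagonal: 96 + 92 + 76 + 70 = 334.

No — main diagonal sums to 332 but row 2 sums to 334.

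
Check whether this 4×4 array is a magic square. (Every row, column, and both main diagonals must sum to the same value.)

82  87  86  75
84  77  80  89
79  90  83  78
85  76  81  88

Row 1: 82 + 87 + 86 + 75 = 330.
Row 2: 84 + 77 + 80 + 89 = 330.
Row 3: 79 + 90 + 83 + 78 = 330.
Row 4: 85 + 76 + 81 + 88 = 330.
Column 1: 82 + 84 + 79 + 85 = 330.
Column 2: 87 + 77 + 90 + 76 = 330.
Column 3: 86 + 80 + 83 + 81 = 330.
Column 4: 75 + 89 + 78 + 88 = 330.
Main diagonal: 82 + 77 + 83 + 88 = 330.
Anti-diagonal: 75 + 80 + 90 + 85 = 330.
All lines sum to 330.

Yes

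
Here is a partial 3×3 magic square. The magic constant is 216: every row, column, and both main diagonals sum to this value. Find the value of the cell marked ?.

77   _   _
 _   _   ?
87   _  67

92

Row 3 needs 216; the known cells sum to 154, so (3,2) = 62.
The remaining cell in column 1 is (2,1) = 216 − 164 = 52.
Main diagonal must total 216; the given cells sum to 144, so (2,2) = 72.
The remaining cell in anti-diagonal is (1,3) = 216 − 159 = 57.
From row 1, 216 − (77 + 57) gives (1,2) = 82.
The remaining cell in row 2 is (2,3) = 216 − 124 = 92.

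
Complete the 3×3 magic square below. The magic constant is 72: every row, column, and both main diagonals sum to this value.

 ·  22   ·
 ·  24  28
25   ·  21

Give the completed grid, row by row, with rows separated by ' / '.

27 22 23 / 20 24 28 / 25 26 21

Row 2: 24 + 28 + ? = 72, so (2,1) = 20.
Row 3: 25 + 21 + ? = 72, so (3,2) = 26.
Using column 1: 20 + 25 + ? → (1,1) = 72 − 45 = 27.
Column 3 needs 72; the known cells sum to 49, so (1,3) = 23.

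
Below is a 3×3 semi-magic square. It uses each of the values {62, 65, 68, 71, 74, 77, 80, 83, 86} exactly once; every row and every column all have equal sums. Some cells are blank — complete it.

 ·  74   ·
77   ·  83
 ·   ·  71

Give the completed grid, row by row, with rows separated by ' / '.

80 74 68 / 77 62 83 / 65 86 71

The 9 entries sum to 666, so each line sums to 666/3 = 222.
The remaining cell in row 2 is (2,2) = 222 − 160 = 62.
Using column 2: 74 + 62 + ? → (3,2) = 222 − 136 = 86.
Column 3: 83 + 71 + ? = 222, so (1,3) = 68.
Row 1: 74 + 68 + ? = 222, so (1,1) = 80.
Using row 3: 86 + 71 + ? → (3,1) = 222 − 157 = 65.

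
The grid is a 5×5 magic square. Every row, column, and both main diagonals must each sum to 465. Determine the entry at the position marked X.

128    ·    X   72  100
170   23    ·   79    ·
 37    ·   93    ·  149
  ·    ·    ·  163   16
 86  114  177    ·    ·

9

Column 1 must total 465; the given cells sum to 421, so (4,1) = 44.
Using main diagonal: 128 + 23 + 93 + 163 + ? → (5,5) = 465 − 407 = 58.
Anti-diagonal must total 465; the given cells sum to 358, so (4,2) = 107.
Row 4 needs 465; the known cells sum to 330, so (4,3) = 135.
Row 5: 86 + 114 + 177 + 58 + ? = 465, so (5,4) = 30.
The remaining cell in column 4 is (3,4) = 465 − 344 = 121.
Column 5 needs 465; the known cells sum to 323, so (2,5) = 142.
Row 2 needs 465; the known cells sum to 414, so (2,3) = 51.
Row 3 needs 465; the known cells sum to 400, so (3,2) = 65.
The remaining cell in column 2 is (1,2) = 465 − 309 = 156.
Column 3: 51 + 93 + 135 + 177 + ? = 465, so (1,3) = 9.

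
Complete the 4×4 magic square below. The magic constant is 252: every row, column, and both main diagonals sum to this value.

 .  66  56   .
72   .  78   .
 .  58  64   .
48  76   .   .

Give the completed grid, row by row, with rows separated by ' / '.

62 66 56 68 / 72 52 78 50 / 70 58 64 60 / 48 76 54 74

Column 2: 66 + 58 + 76 + ? = 252, so (2,2) = 52.
Column 3 needs 252; the known cells sum to 198, so (4,3) = 54.
Anti-diagonal needs 252; the known cells sum to 184, so (1,4) = 68.
Row 1 needs 252; the known cells sum to 190, so (1,1) = 62.
Row 2 must total 252; the given cells sum to 202, so (2,4) = 50.
Row 4: 48 + 76 + 54 + ? = 252, so (4,4) = 74.
The remaining cell in column 1 is (3,1) = 252 − 182 = 70.
Column 4 must total 252; the given cells sum to 192, so (3,4) = 60.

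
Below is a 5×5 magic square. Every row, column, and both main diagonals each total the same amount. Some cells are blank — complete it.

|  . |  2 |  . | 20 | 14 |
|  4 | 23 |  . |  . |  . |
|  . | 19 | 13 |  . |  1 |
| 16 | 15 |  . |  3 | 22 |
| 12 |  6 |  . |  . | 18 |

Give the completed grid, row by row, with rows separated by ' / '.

Column 2 is already complete: 2 + 23 + 19 + 15 + 6 = 65, so that is the magic constant.
From row 4, 65 − (16 + 15 + 3 + 22) gives (4,3) = 9.
Column 5: 14 + 1 + 22 + 18 + ? = 65, so (2,5) = 10.
Main diagonal: 23 + 13 + 3 + 18 + ? = 65, so (1,1) = 8.
Using anti-diagonal: 14 + 13 + 15 + 12 + ? → (2,4) = 65 − 54 = 11.
From row 1, 65 − (8 + 2 + 20 + 14) gives (1,3) = 21.
Row 2 needs 65; the known cells sum to 48, so (2,3) = 17.
From column 1, 65 − (8 + 4 + 16 + 12) gives (3,1) = 25.
The remaining cell in column 3 is (5,3) = 65 − 60 = 5.
The remaining cell in row 3 is (3,4) = 65 − 58 = 7.
From row 5, 65 − (12 + 6 + 5 + 18) gives (5,4) = 24.

8 2 21 20 14 / 4 23 17 11 10 / 25 19 13 7 1 / 16 15 9 3 22 / 12 6 5 24 18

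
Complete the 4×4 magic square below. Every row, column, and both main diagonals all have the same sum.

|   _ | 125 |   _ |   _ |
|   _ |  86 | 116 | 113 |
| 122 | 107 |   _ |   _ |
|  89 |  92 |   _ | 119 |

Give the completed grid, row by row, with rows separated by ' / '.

104 125 83 98 / 95 86 116 113 / 122 107 101 80 / 89 92 110 119

Column 2 is already complete: 125 + 86 + 107 + 92 = 410, so that is the magic constant.
Row 2 needs 410; the known cells sum to 315, so (2,1) = 95.
The remaining cell in row 4 is (4,3) = 410 − 300 = 110.
Using column 1: 95 + 122 + 89 + ? → (1,1) = 410 − 306 = 104.
The remaining cell in main diagonal is (3,3) = 410 − 309 = 101.
Anti-diagonal needs 410; the known cells sum to 312, so (1,4) = 98.
Row 1 needs 410; the known cells sum to 327, so (1,3) = 83.
Row 3 needs 410; the known cells sum to 330, so (3,4) = 80.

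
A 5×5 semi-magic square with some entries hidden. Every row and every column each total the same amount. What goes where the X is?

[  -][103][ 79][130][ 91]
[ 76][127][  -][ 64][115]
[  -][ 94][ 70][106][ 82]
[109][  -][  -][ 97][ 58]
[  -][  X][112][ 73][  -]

Column 4 is complete and sums to 470; that is the magic constant.
Row 1 needs 470; the known cells sum to 403, so (1,1) = 67.
Row 2: 76 + 127 + 64 + 115 + ? = 470, so (2,3) = 88.
From row 3, 470 − (94 + 70 + 106 + 82) gives (3,1) = 118.
Column 1 needs 470; the known cells sum to 370, so (5,1) = 100.
Column 3: 79 + 88 + 70 + 112 + ? = 470, so (4,3) = 121.
The remaining cell in column 5 is (5,5) = 470 − 346 = 124.
Row 4: 109 + 121 + 97 + 58 + ? = 470, so (4,2) = 85.
Row 5 needs 470; the known cells sum to 409, so (5,2) = 61.

61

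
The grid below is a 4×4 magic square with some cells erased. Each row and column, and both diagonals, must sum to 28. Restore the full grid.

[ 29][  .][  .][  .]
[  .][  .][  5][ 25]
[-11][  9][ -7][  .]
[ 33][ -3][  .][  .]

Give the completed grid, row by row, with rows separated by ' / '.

29 1 17 -19 / -23 21 5 25 / -11 9 -7 37 / 33 -3 13 -15

Using row 3: -11 + 9 + (-7) + ? → (3,4) = 28 − (-9) = 37.
Column 1 must total 28; the given cells sum to 51, so (2,1) = -23.
Using anti-diagonal: 5 + 9 + 33 + ? → (1,4) = 28 − 47 = -19.
The remaining cell in row 2 is (2,2) = 28 − 7 = 21.
From column 2, 28 − (21 + 9 + (-3)) gives (1,2) = 1.
Using column 4: -19 + 25 + 37 + ? → (4,4) = 28 − 43 = -15.
Row 1: 29 + 1 + (-19) + ? = 28, so (1,3) = 17.
The remaining cell in row 4 is (4,3) = 28 − 15 = 13.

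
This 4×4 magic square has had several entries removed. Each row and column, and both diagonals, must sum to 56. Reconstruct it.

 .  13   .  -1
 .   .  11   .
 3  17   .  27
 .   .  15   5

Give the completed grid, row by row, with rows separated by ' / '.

Row 3: 3 + 17 + 27 + ? = 56, so (3,3) = 9.
Using column 3: 11 + 9 + 15 + ? → (1,3) = 56 − 35 = 21.
Column 4 needs 56; the known cells sum to 31, so (2,4) = 25.
Anti-diagonal must total 56; the given cells sum to 27, so (4,1) = 29.
From row 1, 56 − (13 + 21 + (-1)) gives (1,1) = 23.
Row 4: 29 + 15 + 5 + ? = 56, so (4,2) = 7.
Using column 1: 23 + 3 + 29 + ? → (2,1) = 56 − 55 = 1.
Column 2: 13 + 17 + 7 + ? = 56, so (2,2) = 19.

23 13 21 -1 / 1 19 11 25 / 3 17 9 27 / 29 7 15 5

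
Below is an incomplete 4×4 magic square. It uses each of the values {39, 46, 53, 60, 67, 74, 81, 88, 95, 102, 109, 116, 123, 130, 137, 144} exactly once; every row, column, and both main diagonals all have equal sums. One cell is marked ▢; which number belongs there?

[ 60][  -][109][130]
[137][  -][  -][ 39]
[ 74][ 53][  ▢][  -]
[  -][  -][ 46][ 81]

The 16 entries sum to 1464, so each line sums to 1464/4 = 366.
From row 1, 366 − (60 + 109 + 130) gives (1,2) = 67.
Column 1: 60 + 137 + 74 + ? = 366, so (4,1) = 95.
Column 4 needs 366; the known cells sum to 250, so (3,4) = 116.
Using anti-diagonal: 130 + 53 + 95 + ? → (2,3) = 366 − 278 = 88.
Row 2 must total 366; the given cells sum to 264, so (2,2) = 102.
Using row 3: 74 + 53 + 116 + ? → (3,3) = 366 − 243 = 123.

123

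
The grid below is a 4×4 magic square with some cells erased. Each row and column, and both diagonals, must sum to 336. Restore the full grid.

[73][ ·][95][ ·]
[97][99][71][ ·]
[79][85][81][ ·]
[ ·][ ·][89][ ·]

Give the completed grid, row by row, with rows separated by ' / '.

From row 2, 336 − (97 + 99 + 71) gives (2,4) = 69.
The remaining cell in row 3 is (3,4) = 336 − 245 = 91.
Using column 1: 73 + 97 + 79 + ? → (4,1) = 336 − 249 = 87.
The remaining cell in main diagonal is (4,4) = 336 − 253 = 83.
The remaining cell in anti-diagonal is (1,4) = 336 − 243 = 93.
Row 1: 73 + 95 + 93 + ? = 336, so (1,2) = 75.
Row 4: 87 + 89 + 83 + ? = 336, so (4,2) = 77.

73 75 95 93 / 97 99 71 69 / 79 85 81 91 / 87 77 89 83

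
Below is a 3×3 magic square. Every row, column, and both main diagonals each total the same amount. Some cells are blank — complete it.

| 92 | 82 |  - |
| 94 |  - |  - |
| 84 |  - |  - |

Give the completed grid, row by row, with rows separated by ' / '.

92 82 96 / 94 90 86 / 84 98 88

Column 1 is already complete: 92 + 94 + 84 = 270, so that is the magic constant.
From row 1, 270 − (92 + 82) gives (1,3) = 96.
From anti-diagonal, 270 − (96 + 84) gives (2,2) = 90.
From row 2, 270 − (94 + 90) gives (2,3) = 86.
Column 2 must total 270; the given cells sum to 172, so (3,2) = 98.
Column 3: 96 + 86 + ? = 270, so (3,3) = 88.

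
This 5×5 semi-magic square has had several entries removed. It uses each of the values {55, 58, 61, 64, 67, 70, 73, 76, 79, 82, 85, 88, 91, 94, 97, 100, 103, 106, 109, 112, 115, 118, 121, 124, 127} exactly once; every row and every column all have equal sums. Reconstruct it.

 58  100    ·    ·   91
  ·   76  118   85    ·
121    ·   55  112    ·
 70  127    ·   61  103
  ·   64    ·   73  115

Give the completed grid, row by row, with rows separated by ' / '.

The 25 entries sum to 2275, so each line sums to 2275/5 = 455.
Row 4: 70 + 127 + 61 + 103 + ? = 455, so (4,3) = 94.
Column 2 must total 455; the given cells sum to 367, so (3,2) = 88.
Column 4 needs 455; the known cells sum to 331, so (1,4) = 124.
Using row 1: 58 + 100 + 124 + 91 + ? → (1,3) = 455 − 373 = 82.
Row 3 must total 455; the given cells sum to 376, so (3,5) = 79.
Column 3 must total 455; the given cells sum to 349, so (5,3) = 106.
The remaining cell in column 5 is (2,5) = 455 − 388 = 67.
Row 2 needs 455; the known cells sum to 346, so (2,1) = 109.
Row 5 must total 455; the given cells sum to 358, so (5,1) = 97.

58 100 82 124 91 / 109 76 118 85 67 / 121 88 55 112 79 / 70 127 94 61 103 / 97 64 106 73 115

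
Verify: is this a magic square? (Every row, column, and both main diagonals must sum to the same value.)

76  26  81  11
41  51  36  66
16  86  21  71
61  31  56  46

Row 1: 76 + 26 + 81 + 11 = 194.
Row 2: 41 + 51 + 36 + 66 = 194.
Row 3: 16 + 86 + 21 + 71 = 194.
Row 4: 61 + 31 + 56 + 46 = 194.
Column 1: 76 + 41 + 16 + 61 = 194.
Column 2: 26 + 51 + 86 + 31 = 194.
Column 3: 81 + 36 + 21 + 56 = 194.
Column 4: 11 + 66 + 71 + 46 = 194.
Main diagonal: 76 + 51 + 21 + 46 = 194.
Anti-diagonal: 11 + 36 + 86 + 61 = 194.
All lines sum to 194.

Yes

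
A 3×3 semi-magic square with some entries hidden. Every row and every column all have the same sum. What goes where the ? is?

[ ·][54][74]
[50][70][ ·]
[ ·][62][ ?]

Column 2 is complete and sums to 186; that is the magic constant.
Using row 1: 54 + 74 + ? → (1,1) = 186 − 128 = 58.
From row 2, 186 − (50 + 70) gives (2,3) = 66.
The remaining cell in column 1 is (3,1) = 186 − 108 = 78.
From column 3, 186 − (74 + 66) gives (3,3) = 46.

46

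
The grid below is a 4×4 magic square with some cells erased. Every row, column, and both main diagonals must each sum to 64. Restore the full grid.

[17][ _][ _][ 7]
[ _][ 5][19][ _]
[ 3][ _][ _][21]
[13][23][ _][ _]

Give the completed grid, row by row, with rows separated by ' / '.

17 11 29 7 / 31 5 19 9 / 3 25 15 21 / 13 23 1 27

Column 1 needs 64; the known cells sum to 33, so (2,1) = 31.
The remaining cell in anti-diagonal is (3,2) = 64 − 39 = 25.
Row 2: 31 + 5 + 19 + ? = 64, so (2,4) = 9.
Using row 3: 3 + 25 + 21 + ? → (3,3) = 64 − 49 = 15.
Column 2: 5 + 25 + 23 + ? = 64, so (1,2) = 11.
Column 4: 7 + 9 + 21 + ? = 64, so (4,4) = 27.
Row 1 must total 64; the given cells sum to 35, so (1,3) = 29.
Row 4 needs 64; the known cells sum to 63, so (4,3) = 1.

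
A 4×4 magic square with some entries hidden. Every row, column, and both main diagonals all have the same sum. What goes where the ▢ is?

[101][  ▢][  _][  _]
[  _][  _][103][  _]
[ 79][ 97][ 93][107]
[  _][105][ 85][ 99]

91

Row 3 is complete and sums to 376; that is the magic constant.
From row 4, 376 − (105 + 85 + 99) gives (4,1) = 87.
From column 1, 376 − (101 + 79 + 87) gives (2,1) = 109.
Column 3 needs 376; the known cells sum to 281, so (1,3) = 95.
Main diagonal must total 376; the given cells sum to 293, so (2,2) = 83.
Using anti-diagonal: 103 + 97 + 87 + ? → (1,4) = 376 − 287 = 89.
The remaining cell in row 1 is (1,2) = 376 − 285 = 91.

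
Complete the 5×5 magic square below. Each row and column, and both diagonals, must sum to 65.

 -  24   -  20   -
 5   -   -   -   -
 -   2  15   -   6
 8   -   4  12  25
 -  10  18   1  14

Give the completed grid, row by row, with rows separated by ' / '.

Row 4 needs 65; the known cells sum to 49, so (4,2) = 16.
Row 5 needs 65; the known cells sum to 43, so (5,1) = 22.
Column 2 must total 65; the given cells sum to 52, so (2,2) = 13.
The remaining cell in main diagonal is (1,1) = 65 − 54 = 11.
The remaining cell in column 1 is (3,1) = 65 − 46 = 19.
Row 3: 19 + 2 + 15 + 6 + ? = 65, so (3,4) = 23.
Using column 4: 20 + 23 + 12 + 1 + ? → (2,4) = 65 − 56 = 9.
The remaining cell in anti-diagonal is (1,5) = 65 − 62 = 3.
Row 1: 11 + 24 + 20 + 3 + ? = 65, so (1,3) = 7.
The remaining cell in column 3 is (2,3) = 65 − 44 = 21.
Column 5 must total 65; the given cells sum to 48, so (2,5) = 17.

11 24 7 20 3 / 5 13 21 9 17 / 19 2 15 23 6 / 8 16 4 12 25 / 22 10 18 1 14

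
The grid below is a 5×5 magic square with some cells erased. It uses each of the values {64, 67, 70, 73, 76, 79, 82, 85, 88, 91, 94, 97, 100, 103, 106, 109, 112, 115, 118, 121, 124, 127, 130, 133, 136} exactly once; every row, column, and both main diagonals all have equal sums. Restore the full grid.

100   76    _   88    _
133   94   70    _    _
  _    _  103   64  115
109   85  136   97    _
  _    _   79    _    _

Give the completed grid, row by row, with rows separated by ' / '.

The 25 entries sum to 2500, so each line sums to 2500/5 = 500.
Using row 4: 109 + 85 + 136 + 97 + ? → (4,5) = 500 − 427 = 73.
Using column 3: 70 + 103 + 136 + 79 + ? → (1,3) = 500 − 388 = 112.
Using main diagonal: 100 + 94 + 103 + 97 + ? → (5,5) = 500 − 394 = 106.
From row 1, 500 − (100 + 76 + 112 + 88) gives (1,5) = 124.
From column 5, 500 − (124 + 115 + 73 + 106) gives (2,5) = 82.
From row 2, 500 − (133 + 94 + 70 + 82) gives (2,4) = 121.
The remaining cell in column 4 is (5,4) = 500 − 370 = 130.
Anti-diagonal needs 500; the known cells sum to 433, so (5,1) = 67.
Row 5 must total 500; the given cells sum to 382, so (5,2) = 118.
Column 1 needs 500; the known cells sum to 409, so (3,1) = 91.
The remaining cell in column 2 is (3,2) = 500 − 373 = 127.

100 76 112 88 124 / 133 94 70 121 82 / 91 127 103 64 115 / 109 85 136 97 73 / 67 118 79 130 106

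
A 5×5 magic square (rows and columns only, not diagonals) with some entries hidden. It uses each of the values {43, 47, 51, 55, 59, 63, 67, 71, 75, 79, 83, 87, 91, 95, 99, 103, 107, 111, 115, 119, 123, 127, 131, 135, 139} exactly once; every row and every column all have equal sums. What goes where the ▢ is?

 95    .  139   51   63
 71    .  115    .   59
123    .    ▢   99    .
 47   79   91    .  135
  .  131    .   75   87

67

The 25 entries sum to 2275, so each line sums to 2275/5 = 455.
Row 1 must total 455; the given cells sum to 348, so (1,2) = 107.
Using row 4: 47 + 79 + 91 + 135 + ? → (4,4) = 455 − 352 = 103.
Using column 1: 95 + 71 + 123 + 47 + ? → (5,1) = 455 − 336 = 119.
The remaining cell in column 4 is (2,4) = 455 − 328 = 127.
Using column 5: 63 + 59 + 135 + 87 + ? → (3,5) = 455 − 344 = 111.
The remaining cell in row 2 is (2,2) = 455 − 372 = 83.
Row 5: 119 + 131 + 75 + 87 + ? = 455, so (5,3) = 43.
Using column 2: 107 + 83 + 79 + 131 + ? → (3,2) = 455 − 400 = 55.
From column 3, 455 − (139 + 115 + 91 + 43) gives (3,3) = 67.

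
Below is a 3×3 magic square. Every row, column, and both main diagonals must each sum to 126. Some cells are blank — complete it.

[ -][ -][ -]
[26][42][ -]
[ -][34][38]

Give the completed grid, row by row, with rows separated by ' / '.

From row 2, 126 − (26 + 42) gives (2,3) = 58.
Row 3 needs 126; the known cells sum to 72, so (3,1) = 54.
Column 1: 26 + 54 + ? = 126, so (1,1) = 46.
Using column 2: 42 + 34 + ? → (1,2) = 126 − 76 = 50.
The remaining cell in column 3 is (1,3) = 126 − 96 = 30.

46 50 30 / 26 42 58 / 54 34 38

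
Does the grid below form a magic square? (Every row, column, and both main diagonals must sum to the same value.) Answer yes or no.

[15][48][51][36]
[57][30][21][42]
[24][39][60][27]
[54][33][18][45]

Row 1: 15 + 48 + 51 + 36 = 150.
Row 2: 57 + 30 + 21 + 42 = 150.
Row 3: 24 + 39 + 60 + 27 = 150.
Row 4: 54 + 33 + 18 + 45 = 150.
Column 1: 15 + 57 + 24 + 54 = 150.
Column 2: 48 + 30 + 39 + 33 = 150.
Column 3: 51 + 21 + 60 + 18 = 150.
Column 4: 36 + 42 + 27 + 45 = 150.
Main diagonal: 15 + 30 + 60 + 45 = 150.
Anti-diagonal: 36 + 21 + 39 + 54 = 150.
All lines sum to 150.

Yes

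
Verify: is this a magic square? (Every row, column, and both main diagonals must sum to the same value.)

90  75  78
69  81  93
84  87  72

Row 1: 90 + 75 + 78 = 243.
Row 2: 69 + 81 + 93 = 243.
Row 3: 84 + 87 + 72 = 243.
Column 1: 90 + 69 + 84 = 243.
Column 2: 75 + 81 + 87 = 243.
Column 3: 78 + 93 + 72 = 243.
Main diagonal: 90 + 81 + 72 = 243.
Anti-diagonal: 78 + 81 + 84 = 243.
All lines sum to 243.

Yes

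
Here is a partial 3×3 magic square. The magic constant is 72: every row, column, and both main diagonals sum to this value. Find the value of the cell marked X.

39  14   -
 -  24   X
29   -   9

The remaining cell in row 1 is (1,3) = 72 − 53 = 19.
Row 3 needs 72; the known cells sum to 38, so (3,2) = 34.
From column 1, 72 − (39 + 29) gives (2,1) = 4.
Column 3: 19 + 9 + ? = 72, so (2,3) = 44.

44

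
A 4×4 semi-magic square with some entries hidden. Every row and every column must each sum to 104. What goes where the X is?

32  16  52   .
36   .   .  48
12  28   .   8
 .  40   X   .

-4

Row 1 needs 104; the known cells sum to 100, so (1,4) = 4.
The remaining cell in row 3 is (3,3) = 104 − 48 = 56.
Column 1: 32 + 36 + 12 + ? = 104, so (4,1) = 24.
Using column 2: 16 + 28 + 40 + ? → (2,2) = 104 − 84 = 20.
The remaining cell in column 4 is (4,4) = 104 − 60 = 44.
The remaining cell in row 2 is (2,3) = 104 − 104 = 0.
Row 4: 24 + 40 + 44 + ? = 104, so (4,3) = -4.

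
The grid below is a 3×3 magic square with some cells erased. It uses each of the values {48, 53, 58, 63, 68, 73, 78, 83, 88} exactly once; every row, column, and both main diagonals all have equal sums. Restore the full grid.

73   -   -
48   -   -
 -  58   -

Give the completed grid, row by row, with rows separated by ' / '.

The 9 entries sum to 612, so each line sums to 612/3 = 204.
Using column 1: 73 + 48 + ? → (3,1) = 204 − 121 = 83.
Using row 3: 83 + 58 + ? → (3,3) = 204 − 141 = 63.
Main diagonal needs 204; the known cells sum to 136, so (2,2) = 68.
The remaining cell in anti-diagonal is (1,3) = 204 − 151 = 53.
Row 1 needs 204; the known cells sum to 126, so (1,2) = 78.
Using row 2: 48 + 68 + ? → (2,3) = 204 − 116 = 88.

73 78 53 / 48 68 88 / 83 58 63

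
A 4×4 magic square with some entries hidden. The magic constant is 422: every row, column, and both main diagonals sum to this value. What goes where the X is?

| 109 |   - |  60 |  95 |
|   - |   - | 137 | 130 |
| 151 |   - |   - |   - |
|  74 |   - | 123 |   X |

Row 1: 109 + 60 + 95 + ? = 422, so (1,2) = 158.
Column 1 needs 422; the known cells sum to 334, so (2,1) = 88.
Using column 3: 60 + 137 + 123 + ? → (3,3) = 422 − 320 = 102.
The remaining cell in anti-diagonal is (3,2) = 422 − 306 = 116.
The remaining cell in row 2 is (2,2) = 422 − 355 = 67.
The remaining cell in row 3 is (3,4) = 422 − 369 = 53.
Using column 2: 158 + 67 + 116 + ? → (4,2) = 422 − 341 = 81.
Column 4 needs 422; the known cells sum to 278, so (4,4) = 144.

144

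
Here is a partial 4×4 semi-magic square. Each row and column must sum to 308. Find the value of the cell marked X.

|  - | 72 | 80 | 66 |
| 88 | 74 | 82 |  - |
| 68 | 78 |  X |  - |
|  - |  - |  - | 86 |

70

Row 1 must total 308; the given cells sum to 218, so (1,1) = 90.
Row 2: 88 + 74 + 82 + ? = 308, so (2,4) = 64.
The remaining cell in column 1 is (4,1) = 308 − 246 = 62.
From column 2, 308 − (72 + 74 + 78) gives (4,2) = 84.
Column 4 needs 308; the known cells sum to 216, so (3,4) = 92.
Using row 3: 68 + 78 + 92 + ? → (3,3) = 308 − 238 = 70.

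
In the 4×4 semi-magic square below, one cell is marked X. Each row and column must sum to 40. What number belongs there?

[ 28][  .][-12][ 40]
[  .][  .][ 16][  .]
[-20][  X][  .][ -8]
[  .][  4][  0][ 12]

Using row 1: 28 + (-12) + 40 + ? → (1,2) = 40 − 56 = -16.
Using row 4: 4 + 0 + 12 + ? → (4,1) = 40 − 16 = 24.
Column 1: 28 + (-20) + 24 + ? = 40, so (2,1) = 8.
Column 3 needs 40; the known cells sum to 4, so (3,3) = 36.
Using column 4: 40 + (-8) + 12 + ? → (2,4) = 40 − 44 = -4.
Row 2 needs 40; the known cells sum to 20, so (2,2) = 20.
Row 3 must total 40; the given cells sum to 8, so (3,2) = 32.

32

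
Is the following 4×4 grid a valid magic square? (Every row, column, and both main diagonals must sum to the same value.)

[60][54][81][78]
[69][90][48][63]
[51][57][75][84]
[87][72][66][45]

Row 1: 60 + 54 + 81 + 78 = 273.
Row 2: 69 + 90 + 48 + 63 = 270.
Row 3: 51 + 57 + 75 + 84 = 267.
Row 4: 87 + 72 + 66 + 45 = 270.
Column 1: 60 + 69 + 51 + 87 = 267.
Column 2: 54 + 90 + 57 + 72 = 273.
Column 3: 81 + 48 + 75 + 66 = 270.
Column 4: 78 + 63 + 84 + 45 = 270.
Main diagonal: 60 + 90 + 75 + 45 = 270.
Anti-diagonal: 78 + 48 + 57 + 87 = 270.

No — column 1 sums to 267 but row 1 sums to 273.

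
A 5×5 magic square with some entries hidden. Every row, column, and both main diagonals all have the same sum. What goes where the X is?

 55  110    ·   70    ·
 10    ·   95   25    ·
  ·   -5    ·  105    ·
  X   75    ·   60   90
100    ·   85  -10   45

20

Column 4 is complete and sums to 250; that is the magic constant.
Row 5 must total 250; the given cells sum to 220, so (5,2) = 30.
Column 2 needs 250; the known cells sum to 210, so (2,2) = 40.
Main diagonal: 55 + 40 + 60 + 45 + ? = 250, so (3,3) = 50.
Anti-diagonal: 25 + 50 + 75 + 100 + ? = 250, so (1,5) = 0.
Row 1 needs 250; the known cells sum to 235, so (1,3) = 15.
Using row 2: 10 + 40 + 95 + 25 + ? → (2,5) = 250 − 170 = 80.
Using column 3: 15 + 95 + 50 + 85 + ? → (4,3) = 250 − 245 = 5.
From column 5, 250 − (0 + 80 + 90 + 45) gives (3,5) = 35.
Row 3 must total 250; the given cells sum to 185, so (3,1) = 65.
From row 4, 250 − (75 + 5 + 60 + 90) gives (4,1) = 20.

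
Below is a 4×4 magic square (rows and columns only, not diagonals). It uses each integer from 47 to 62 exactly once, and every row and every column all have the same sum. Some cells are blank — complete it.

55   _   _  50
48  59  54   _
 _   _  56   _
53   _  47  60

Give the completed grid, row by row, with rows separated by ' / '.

The entries are 47 through 62, which sum to 872, so each line sums to 872/4 = 218.
Row 2 needs 218; the known cells sum to 161, so (2,4) = 57.
The remaining cell in row 4 is (4,2) = 218 − 160 = 58.
Column 1 needs 218; the known cells sum to 156, so (3,1) = 62.
Column 3 needs 218; the known cells sum to 157, so (1,3) = 61.
The remaining cell in column 4 is (3,4) = 218 − 167 = 51.
Using row 1: 55 + 61 + 50 + ? → (1,2) = 218 − 166 = 52.
Using row 3: 62 + 56 + 51 + ? → (3,2) = 218 − 169 = 49.

55 52 61 50 / 48 59 54 57 / 62 49 56 51 / 53 58 47 60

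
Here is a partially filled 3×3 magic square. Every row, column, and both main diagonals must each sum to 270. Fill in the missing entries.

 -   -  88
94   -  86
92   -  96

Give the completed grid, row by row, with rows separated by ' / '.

From row 2, 270 − (94 + 86) gives (2,2) = 90.
From row 3, 270 − (92 + 96) gives (3,2) = 82.
From column 1, 270 − (94 + 92) gives (1,1) = 84.
The remaining cell in column 2 is (1,2) = 270 − 172 = 98.

84 98 88 / 94 90 86 / 92 82 96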